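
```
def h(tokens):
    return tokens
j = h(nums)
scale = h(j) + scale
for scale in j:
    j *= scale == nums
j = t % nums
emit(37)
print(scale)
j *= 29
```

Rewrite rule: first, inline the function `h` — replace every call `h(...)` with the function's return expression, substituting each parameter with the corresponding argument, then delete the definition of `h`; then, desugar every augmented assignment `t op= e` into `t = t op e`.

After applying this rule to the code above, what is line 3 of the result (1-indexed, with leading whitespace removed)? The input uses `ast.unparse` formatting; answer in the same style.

Transformed code:
j = nums
scale = j + scale
for scale in j:
    j = j * (scale == nums)
j = t % nums
emit(37)
print(scale)
j = j * 29

for scale in j:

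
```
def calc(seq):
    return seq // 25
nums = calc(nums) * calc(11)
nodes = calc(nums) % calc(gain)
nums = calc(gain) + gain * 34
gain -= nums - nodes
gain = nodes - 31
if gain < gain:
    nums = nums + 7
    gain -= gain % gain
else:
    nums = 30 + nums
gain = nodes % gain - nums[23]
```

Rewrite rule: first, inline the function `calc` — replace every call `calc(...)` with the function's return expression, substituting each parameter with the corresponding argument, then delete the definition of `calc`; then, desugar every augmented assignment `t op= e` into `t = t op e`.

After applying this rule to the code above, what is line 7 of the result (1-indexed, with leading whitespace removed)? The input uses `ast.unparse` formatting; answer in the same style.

nums = nums + 7

Transformed code:
nums = nums // 25 * (11 // 25)
nodes = nums // 25 % (gain // 25)
nums = gain // 25 + gain * 34
gain = gain - (nums - nodes)
gain = nodes - 31
if gain < gain:
    nums = nums + 7
    gain = gain - gain % gain
else:
    nums = 30 + nums
gain = nodes % gain - nums[23]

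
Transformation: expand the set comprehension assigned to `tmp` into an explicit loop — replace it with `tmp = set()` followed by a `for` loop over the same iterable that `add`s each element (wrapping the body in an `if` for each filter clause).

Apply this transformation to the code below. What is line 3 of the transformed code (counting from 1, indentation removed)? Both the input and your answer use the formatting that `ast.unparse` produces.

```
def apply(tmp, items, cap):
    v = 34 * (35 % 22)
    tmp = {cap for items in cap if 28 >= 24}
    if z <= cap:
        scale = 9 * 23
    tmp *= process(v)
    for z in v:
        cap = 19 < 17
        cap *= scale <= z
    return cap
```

Transformed code:
def apply(tmp, items, cap):
    v = 34 * (35 % 22)
    tmp = set()
    for items in cap:
        if 28 >= 24:
            tmp.add(cap)
    if z <= cap:
        scale = 9 * 23
    tmp *= process(v)
    for z in v:
        cap = 19 < 17
        cap *= scale <= z
    return cap

tmp = set()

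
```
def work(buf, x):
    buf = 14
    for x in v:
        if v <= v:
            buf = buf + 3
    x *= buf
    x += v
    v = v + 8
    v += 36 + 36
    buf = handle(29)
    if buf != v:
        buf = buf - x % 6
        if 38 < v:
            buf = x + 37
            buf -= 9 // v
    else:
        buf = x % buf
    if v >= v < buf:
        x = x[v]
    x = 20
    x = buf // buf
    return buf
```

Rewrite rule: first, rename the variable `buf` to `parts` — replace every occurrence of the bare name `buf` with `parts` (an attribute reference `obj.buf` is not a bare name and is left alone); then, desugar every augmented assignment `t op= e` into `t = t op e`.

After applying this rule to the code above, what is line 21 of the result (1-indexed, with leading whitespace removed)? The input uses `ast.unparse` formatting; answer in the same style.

Transformed code:
def work(parts, x):
    parts = 14
    for x in v:
        if v <= v:
            parts = parts + 3
    x = x * parts
    x = x + v
    v = v + 8
    v = v + (36 + 36)
    parts = handle(29)
    if parts != v:
        parts = parts - x % 6
        if 38 < v:
            parts = x + 37
            parts = parts - 9 // v
    else:
        parts = x % parts
    if v >= v < parts:
        x = x[v]
    x = 20
    x = parts // parts
    return parts

x = parts // parts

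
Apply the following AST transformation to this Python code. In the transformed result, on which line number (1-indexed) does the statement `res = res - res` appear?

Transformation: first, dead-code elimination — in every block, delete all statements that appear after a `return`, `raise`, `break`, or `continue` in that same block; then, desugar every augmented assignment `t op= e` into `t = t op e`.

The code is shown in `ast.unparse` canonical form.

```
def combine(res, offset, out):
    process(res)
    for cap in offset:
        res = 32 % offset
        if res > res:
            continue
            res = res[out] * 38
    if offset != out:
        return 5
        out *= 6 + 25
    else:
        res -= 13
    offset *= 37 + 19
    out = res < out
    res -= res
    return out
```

Transformed code:
def combine(res, offset, out):
    process(res)
    for cap in offset:
        res = 32 % offset
        if res > res:
            continue
    if offset != out:
        return 5
    else:
        res = res - 13
    offset = offset * (37 + 19)
    out = res < out
    res = res - res
    return out

13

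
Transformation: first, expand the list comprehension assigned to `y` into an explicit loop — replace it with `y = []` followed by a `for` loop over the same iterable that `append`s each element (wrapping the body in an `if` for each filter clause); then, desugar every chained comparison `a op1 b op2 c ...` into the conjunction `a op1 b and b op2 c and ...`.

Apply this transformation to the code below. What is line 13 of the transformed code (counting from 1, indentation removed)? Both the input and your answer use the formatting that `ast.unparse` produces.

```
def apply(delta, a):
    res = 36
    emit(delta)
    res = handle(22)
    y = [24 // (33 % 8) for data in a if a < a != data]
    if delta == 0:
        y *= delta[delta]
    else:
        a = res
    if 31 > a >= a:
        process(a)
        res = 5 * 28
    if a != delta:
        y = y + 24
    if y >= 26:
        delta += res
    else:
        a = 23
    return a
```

if 31 > a and a >= a:

Transformed code:
def apply(delta, a):
    res = 36
    emit(delta)
    res = handle(22)
    y = []
    for data in a:
        if a < a and a != data:
            y.append(24 // (33 % 8))
    if delta == 0:
        y *= delta[delta]
    else:
        a = res
    if 31 > a and a >= a:
        process(a)
        res = 5 * 28
    if a != delta:
        y = y + 24
    if y >= 26:
        delta += res
    else:
        a = 23
    return a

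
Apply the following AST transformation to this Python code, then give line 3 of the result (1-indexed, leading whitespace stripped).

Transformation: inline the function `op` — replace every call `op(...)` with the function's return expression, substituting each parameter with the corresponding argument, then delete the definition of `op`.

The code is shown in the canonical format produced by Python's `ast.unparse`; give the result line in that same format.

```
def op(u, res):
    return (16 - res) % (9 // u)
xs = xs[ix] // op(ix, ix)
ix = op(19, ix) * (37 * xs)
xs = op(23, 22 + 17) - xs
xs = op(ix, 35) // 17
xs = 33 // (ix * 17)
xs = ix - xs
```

xs = (16 - (22 + 17)) % (9 // 23) - xs

Transformed code:
xs = xs[ix] // ((16 - ix) % (9 // ix))
ix = (16 - ix) % (9 // 19) * (37 * xs)
xs = (16 - (22 + 17)) % (9 // 23) - xs
xs = (16 - 35) % (9 // ix) // 17
xs = 33 // (ix * 17)
xs = ix - xs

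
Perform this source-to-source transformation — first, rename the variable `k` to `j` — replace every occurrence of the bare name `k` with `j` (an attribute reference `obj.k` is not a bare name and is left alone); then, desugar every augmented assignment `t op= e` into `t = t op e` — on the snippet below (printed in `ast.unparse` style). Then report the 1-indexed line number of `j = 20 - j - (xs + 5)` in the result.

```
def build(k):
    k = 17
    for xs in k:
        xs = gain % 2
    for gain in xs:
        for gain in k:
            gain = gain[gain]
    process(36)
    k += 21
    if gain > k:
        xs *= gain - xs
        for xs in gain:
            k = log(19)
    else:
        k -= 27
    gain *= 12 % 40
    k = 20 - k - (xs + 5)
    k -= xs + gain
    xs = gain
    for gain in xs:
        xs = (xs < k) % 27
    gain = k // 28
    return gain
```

Transformed code:
def build(j):
    j = 17
    for xs in j:
        xs = gain % 2
    for gain in xs:
        for gain in j:
            gain = gain[gain]
    process(36)
    j = j + 21
    if gain > j:
        xs = xs * (gain - xs)
        for xs in gain:
            j = log(19)
    else:
        j = j - 27
    gain = gain * (12 % 40)
    j = 20 - j - (xs + 5)
    j = j - (xs + gain)
    xs = gain
    for gain in xs:
        xs = (xs < j) % 27
    gain = j // 28
    return gain

17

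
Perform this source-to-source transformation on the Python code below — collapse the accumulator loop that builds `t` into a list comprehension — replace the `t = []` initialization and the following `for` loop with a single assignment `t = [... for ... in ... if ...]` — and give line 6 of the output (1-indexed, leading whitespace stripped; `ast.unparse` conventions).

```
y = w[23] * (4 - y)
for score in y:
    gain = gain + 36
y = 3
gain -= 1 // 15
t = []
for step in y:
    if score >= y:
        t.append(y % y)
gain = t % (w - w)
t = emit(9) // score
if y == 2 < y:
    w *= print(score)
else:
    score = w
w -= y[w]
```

t = [y % y for step in y if score >= y]

Transformed code:
y = w[23] * (4 - y)
for score in y:
    gain = gain + 36
y = 3
gain -= 1 // 15
t = [y % y for step in y if score >= y]
gain = t % (w - w)
t = emit(9) // score
if y == 2 < y:
    w *= print(score)
else:
    score = w
w -= y[w]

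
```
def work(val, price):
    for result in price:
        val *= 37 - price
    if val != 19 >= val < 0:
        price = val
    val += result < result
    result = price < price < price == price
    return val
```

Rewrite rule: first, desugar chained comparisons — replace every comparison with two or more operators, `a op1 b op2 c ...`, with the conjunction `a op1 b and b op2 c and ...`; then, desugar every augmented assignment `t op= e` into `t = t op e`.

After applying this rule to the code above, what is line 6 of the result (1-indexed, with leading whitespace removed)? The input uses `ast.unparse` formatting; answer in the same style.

val = val + (result < result)

Transformed code:
def work(val, price):
    for result in price:
        val = val * (37 - price)
    if val != 19 and 19 >= val and (val < 0):
        price = val
    val = val + (result < result)
    result = price < price and price < price and (price == price)
    return val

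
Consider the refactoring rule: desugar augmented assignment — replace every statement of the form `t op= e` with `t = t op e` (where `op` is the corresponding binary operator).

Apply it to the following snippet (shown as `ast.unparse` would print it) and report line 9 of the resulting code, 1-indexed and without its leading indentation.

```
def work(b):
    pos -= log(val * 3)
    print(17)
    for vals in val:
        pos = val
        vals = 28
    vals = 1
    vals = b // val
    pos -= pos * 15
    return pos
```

Transformed code:
def work(b):
    pos = pos - log(val * 3)
    print(17)
    for vals in val:
        pos = val
        vals = 28
    vals = 1
    vals = b // val
    pos = pos - pos * 15
    return pos

pos = pos - pos * 15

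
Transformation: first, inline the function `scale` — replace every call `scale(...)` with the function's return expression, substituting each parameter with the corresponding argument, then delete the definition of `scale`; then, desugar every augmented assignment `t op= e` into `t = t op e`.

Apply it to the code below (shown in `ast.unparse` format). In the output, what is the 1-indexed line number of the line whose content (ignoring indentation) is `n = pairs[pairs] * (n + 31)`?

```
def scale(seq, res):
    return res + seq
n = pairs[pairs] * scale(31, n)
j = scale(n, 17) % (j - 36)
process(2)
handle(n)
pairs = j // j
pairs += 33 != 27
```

Transformed code:
n = pairs[pairs] * (n + 31)
j = (17 + n) % (j - 36)
process(2)
handle(n)
pairs = j // j
pairs = pairs + (33 != 27)

1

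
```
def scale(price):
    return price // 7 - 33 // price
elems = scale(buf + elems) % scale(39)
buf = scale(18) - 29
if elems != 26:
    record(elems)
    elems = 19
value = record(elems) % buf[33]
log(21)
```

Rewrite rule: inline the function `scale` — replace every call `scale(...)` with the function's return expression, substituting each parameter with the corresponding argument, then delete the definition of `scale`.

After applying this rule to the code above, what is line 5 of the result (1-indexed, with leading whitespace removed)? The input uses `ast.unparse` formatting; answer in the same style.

Transformed code:
elems = ((buf + elems) // 7 - 33 // (buf + elems)) % (39 // 7 - 33 // 39)
buf = 18 // 7 - 33 // 18 - 29
if elems != 26:
    record(elems)
    elems = 19
value = record(elems) % buf[33]
log(21)

elems = 19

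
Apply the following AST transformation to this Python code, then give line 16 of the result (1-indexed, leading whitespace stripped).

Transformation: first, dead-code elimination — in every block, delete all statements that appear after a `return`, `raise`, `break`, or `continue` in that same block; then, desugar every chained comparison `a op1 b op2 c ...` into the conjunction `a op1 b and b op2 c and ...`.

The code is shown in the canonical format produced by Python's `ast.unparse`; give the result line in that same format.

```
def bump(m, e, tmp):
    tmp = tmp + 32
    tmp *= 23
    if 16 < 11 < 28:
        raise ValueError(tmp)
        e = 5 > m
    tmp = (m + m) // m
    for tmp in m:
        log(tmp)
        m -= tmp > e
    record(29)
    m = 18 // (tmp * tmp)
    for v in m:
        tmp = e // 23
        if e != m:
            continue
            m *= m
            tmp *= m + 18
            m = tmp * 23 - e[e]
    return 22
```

return 22

Transformed code:
def bump(m, e, tmp):
    tmp = tmp + 32
    tmp *= 23
    if 16 < 11 and 11 < 28:
        raise ValueError(tmp)
    tmp = (m + m) // m
    for tmp in m:
        log(tmp)
        m -= tmp > e
    record(29)
    m = 18 // (tmp * tmp)
    for v in m:
        tmp = e // 23
        if e != m:
            continue
    return 22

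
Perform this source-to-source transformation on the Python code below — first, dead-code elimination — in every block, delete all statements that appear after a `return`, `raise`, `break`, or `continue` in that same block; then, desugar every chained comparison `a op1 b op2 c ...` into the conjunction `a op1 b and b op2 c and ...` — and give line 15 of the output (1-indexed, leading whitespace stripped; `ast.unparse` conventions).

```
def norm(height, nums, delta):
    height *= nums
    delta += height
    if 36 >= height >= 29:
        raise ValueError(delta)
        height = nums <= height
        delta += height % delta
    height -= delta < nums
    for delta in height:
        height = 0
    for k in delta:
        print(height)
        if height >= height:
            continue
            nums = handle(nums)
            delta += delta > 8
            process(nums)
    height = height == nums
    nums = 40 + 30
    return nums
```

return nums

Transformed code:
def norm(height, nums, delta):
    height *= nums
    delta += height
    if 36 >= height and height >= 29:
        raise ValueError(delta)
    height -= delta < nums
    for delta in height:
        height = 0
    for k in delta:
        print(height)
        if height >= height:
            continue
    height = height == nums
    nums = 40 + 30
    return nums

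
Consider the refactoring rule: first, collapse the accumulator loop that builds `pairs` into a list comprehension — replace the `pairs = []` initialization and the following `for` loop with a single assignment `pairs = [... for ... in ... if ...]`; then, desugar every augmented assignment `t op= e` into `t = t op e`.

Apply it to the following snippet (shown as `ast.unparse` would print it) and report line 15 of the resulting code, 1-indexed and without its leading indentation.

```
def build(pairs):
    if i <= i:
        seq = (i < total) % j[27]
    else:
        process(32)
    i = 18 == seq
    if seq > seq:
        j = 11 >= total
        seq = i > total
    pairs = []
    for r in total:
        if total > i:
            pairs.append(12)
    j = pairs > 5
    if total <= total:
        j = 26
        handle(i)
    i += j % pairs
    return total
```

i = i + j % pairs

Transformed code:
def build(pairs):
    if i <= i:
        seq = (i < total) % j[27]
    else:
        process(32)
    i = 18 == seq
    if seq > seq:
        j = 11 >= total
        seq = i > total
    pairs = [12 for r in total if total > i]
    j = pairs > 5
    if total <= total:
        j = 26
        handle(i)
    i = i + j % pairs
    return total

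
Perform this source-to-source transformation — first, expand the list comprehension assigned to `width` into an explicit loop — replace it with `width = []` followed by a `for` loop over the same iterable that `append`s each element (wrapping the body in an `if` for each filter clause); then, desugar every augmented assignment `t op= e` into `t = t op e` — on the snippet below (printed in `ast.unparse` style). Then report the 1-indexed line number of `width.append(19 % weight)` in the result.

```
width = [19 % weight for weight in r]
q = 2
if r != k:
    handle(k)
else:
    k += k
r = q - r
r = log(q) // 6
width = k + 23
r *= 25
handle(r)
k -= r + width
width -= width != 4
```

Transformed code:
width = []
for weight in r:
    width.append(19 % weight)
q = 2
if r != k:
    handle(k)
else:
    k = k + k
r = q - r
r = log(q) // 6
width = k + 23
r = r * 25
handle(r)
k = k - (r + width)
width = width - (width != 4)

3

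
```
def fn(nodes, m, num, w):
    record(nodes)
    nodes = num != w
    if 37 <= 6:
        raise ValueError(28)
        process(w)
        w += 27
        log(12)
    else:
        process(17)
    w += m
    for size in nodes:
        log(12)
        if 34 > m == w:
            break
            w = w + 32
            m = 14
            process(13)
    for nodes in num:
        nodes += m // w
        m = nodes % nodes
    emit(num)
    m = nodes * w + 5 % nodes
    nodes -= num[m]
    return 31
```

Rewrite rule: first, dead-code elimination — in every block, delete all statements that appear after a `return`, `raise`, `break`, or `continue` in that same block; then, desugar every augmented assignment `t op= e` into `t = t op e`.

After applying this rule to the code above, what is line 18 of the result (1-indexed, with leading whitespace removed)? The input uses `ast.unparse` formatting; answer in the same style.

Transformed code:
def fn(nodes, m, num, w):
    record(nodes)
    nodes = num != w
    if 37 <= 6:
        raise ValueError(28)
    else:
        process(17)
    w = w + m
    for size in nodes:
        log(12)
        if 34 > m == w:
            break
    for nodes in num:
        nodes = nodes + m // w
        m = nodes % nodes
    emit(num)
    m = nodes * w + 5 % nodes
    nodes = nodes - num[m]
    return 31

nodes = nodes - num[m]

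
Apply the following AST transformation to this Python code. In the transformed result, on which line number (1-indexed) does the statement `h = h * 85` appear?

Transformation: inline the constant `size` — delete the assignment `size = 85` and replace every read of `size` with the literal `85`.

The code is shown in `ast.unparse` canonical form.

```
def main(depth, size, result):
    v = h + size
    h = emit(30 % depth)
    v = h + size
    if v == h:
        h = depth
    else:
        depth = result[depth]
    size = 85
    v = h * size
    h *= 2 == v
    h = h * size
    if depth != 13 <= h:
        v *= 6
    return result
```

Transformed code:
def main(depth, size, result):
    v = h + 85
    h = emit(30 % depth)
    v = h + 85
    if v == h:
        h = depth
    else:
        depth = result[depth]
    v = h * 85
    h *= 2 == v
    h = h * 85
    if depth != 13 <= h:
        v *= 6
    return result

11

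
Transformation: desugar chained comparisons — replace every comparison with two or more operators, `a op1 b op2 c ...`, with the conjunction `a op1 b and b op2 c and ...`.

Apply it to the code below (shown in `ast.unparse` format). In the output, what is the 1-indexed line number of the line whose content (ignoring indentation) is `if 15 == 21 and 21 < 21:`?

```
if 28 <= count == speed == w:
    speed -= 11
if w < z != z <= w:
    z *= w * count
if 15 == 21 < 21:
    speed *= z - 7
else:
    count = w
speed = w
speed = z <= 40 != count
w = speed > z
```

5

Transformed code:
if 28 <= count and count == speed and (speed == w):
    speed -= 11
if w < z and z != z and (z <= w):
    z *= w * count
if 15 == 21 and 21 < 21:
    speed *= z - 7
else:
    count = w
speed = w
speed = z <= 40 and 40 != count
w = speed > z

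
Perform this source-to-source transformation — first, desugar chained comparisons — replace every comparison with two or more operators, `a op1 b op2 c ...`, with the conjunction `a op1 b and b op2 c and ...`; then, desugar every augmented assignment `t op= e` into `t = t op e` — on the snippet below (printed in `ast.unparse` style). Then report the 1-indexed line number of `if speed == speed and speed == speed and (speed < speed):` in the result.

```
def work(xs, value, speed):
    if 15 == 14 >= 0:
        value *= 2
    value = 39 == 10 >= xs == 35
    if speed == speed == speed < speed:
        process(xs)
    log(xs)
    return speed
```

5

Transformed code:
def work(xs, value, speed):
    if 15 == 14 and 14 >= 0:
        value = value * 2
    value = 39 == 10 and 10 >= xs and (xs == 35)
    if speed == speed and speed == speed and (speed < speed):
        process(xs)
    log(xs)
    return speed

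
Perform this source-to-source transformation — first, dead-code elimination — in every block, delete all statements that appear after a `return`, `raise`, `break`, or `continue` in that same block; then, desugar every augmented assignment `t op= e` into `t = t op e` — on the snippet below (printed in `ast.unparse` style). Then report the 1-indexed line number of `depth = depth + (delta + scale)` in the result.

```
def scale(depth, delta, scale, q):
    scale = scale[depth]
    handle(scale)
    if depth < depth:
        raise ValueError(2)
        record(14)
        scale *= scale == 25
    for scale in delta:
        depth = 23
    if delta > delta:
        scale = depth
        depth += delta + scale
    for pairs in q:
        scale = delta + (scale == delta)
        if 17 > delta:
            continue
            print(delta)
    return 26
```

Transformed code:
def scale(depth, delta, scale, q):
    scale = scale[depth]
    handle(scale)
    if depth < depth:
        raise ValueError(2)
    for scale in delta:
        depth = 23
    if delta > delta:
        scale = depth
        depth = depth + (delta + scale)
    for pairs in q:
        scale = delta + (scale == delta)
        if 17 > delta:
            continue
    return 26

10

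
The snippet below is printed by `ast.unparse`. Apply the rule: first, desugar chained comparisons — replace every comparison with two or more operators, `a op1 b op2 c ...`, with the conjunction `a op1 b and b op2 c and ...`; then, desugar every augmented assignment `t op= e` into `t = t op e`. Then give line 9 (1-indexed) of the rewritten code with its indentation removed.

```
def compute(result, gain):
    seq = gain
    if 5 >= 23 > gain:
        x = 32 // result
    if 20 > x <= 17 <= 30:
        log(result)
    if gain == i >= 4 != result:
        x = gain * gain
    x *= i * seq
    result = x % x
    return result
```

x = x * (i * seq)

Transformed code:
def compute(result, gain):
    seq = gain
    if 5 >= 23 and 23 > gain:
        x = 32 // result
    if 20 > x and x <= 17 and (17 <= 30):
        log(result)
    if gain == i and i >= 4 and (4 != result):
        x = gain * gain
    x = x * (i * seq)
    result = x % x
    return result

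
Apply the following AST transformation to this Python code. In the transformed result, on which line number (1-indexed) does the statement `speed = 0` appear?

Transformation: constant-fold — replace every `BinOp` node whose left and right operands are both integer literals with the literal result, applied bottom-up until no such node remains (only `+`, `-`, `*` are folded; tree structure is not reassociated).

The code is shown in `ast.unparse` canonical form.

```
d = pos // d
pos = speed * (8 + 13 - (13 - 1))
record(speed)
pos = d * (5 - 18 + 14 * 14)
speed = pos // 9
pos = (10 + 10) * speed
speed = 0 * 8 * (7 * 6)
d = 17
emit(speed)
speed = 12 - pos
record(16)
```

Transformed code:
d = pos // d
pos = speed * 9
record(speed)
pos = d * 183
speed = pos // 9
pos = 20 * speed
speed = 0
d = 17
emit(speed)
speed = 12 - pos
record(16)

7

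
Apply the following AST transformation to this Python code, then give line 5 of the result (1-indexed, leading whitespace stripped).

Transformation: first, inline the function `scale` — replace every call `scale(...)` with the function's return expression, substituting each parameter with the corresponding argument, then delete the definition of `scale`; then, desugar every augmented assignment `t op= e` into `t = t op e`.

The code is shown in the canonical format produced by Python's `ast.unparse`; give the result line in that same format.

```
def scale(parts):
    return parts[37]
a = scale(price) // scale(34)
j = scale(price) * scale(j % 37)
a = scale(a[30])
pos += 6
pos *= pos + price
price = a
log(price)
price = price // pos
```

pos = pos * (pos + price)

Transformed code:
a = price[37] // 34[37]
j = price[37] * (j % 37)[37]
a = a[30][37]
pos = pos + 6
pos = pos * (pos + price)
price = a
log(price)
price = price // pos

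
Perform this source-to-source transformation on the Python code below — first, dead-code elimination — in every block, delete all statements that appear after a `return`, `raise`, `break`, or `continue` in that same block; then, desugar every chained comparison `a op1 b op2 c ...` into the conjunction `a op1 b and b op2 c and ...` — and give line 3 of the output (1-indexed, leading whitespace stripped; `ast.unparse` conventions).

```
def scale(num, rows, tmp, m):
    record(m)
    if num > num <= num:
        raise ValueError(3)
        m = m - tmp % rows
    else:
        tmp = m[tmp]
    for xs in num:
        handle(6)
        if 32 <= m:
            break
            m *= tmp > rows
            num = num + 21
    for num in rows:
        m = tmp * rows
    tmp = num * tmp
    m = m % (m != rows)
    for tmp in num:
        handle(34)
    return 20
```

Transformed code:
def scale(num, rows, tmp, m):
    record(m)
    if num > num and num <= num:
        raise ValueError(3)
    else:
        tmp = m[tmp]
    for xs in num:
        handle(6)
        if 32 <= m:
            break
    for num in rows:
        m = tmp * rows
    tmp = num * tmp
    m = m % (m != rows)
    for tmp in num:
        handle(34)
    return 20

if num > num and num <= num:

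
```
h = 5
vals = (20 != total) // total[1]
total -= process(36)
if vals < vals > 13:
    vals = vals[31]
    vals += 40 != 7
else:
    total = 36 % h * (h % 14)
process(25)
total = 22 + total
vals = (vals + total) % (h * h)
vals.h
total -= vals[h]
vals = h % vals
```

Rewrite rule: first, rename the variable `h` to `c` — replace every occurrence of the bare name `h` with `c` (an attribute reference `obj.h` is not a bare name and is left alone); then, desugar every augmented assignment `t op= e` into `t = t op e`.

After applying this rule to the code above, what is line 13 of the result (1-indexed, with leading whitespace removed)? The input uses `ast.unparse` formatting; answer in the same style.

Transformed code:
c = 5
vals = (20 != total) // total[1]
total = total - process(36)
if vals < vals > 13:
    vals = vals[31]
    vals = vals + (40 != 7)
else:
    total = 36 % c * (c % 14)
process(25)
total = 22 + total
vals = (vals + total) % (c * c)
vals.h
total = total - vals[c]
vals = c % vals

total = total - vals[c]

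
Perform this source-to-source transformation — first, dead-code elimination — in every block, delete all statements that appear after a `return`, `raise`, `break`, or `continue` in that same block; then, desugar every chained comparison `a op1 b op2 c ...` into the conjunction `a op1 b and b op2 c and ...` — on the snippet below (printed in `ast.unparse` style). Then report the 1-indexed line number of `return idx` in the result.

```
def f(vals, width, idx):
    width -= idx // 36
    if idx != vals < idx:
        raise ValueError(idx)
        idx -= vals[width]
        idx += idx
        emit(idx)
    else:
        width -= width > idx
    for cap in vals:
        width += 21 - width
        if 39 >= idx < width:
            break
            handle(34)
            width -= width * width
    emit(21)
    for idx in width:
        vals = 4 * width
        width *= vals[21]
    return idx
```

Transformed code:
def f(vals, width, idx):
    width -= idx // 36
    if idx != vals and vals < idx:
        raise ValueError(idx)
    else:
        width -= width > idx
    for cap in vals:
        width += 21 - width
        if 39 >= idx and idx < width:
            break
    emit(21)
    for idx in width:
        vals = 4 * width
        width *= vals[21]
    return idx

15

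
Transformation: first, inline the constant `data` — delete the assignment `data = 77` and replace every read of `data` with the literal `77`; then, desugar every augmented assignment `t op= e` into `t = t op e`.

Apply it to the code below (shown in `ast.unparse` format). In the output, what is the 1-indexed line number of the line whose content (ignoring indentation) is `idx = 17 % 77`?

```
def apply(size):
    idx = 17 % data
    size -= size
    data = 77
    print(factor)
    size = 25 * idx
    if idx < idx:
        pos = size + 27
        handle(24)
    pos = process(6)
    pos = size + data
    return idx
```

Transformed code:
def apply(size):
    idx = 17 % 77
    size = size - size
    print(factor)
    size = 25 * idx
    if idx < idx:
        pos = size + 27
        handle(24)
    pos = process(6)
    pos = size + 77
    return idx

2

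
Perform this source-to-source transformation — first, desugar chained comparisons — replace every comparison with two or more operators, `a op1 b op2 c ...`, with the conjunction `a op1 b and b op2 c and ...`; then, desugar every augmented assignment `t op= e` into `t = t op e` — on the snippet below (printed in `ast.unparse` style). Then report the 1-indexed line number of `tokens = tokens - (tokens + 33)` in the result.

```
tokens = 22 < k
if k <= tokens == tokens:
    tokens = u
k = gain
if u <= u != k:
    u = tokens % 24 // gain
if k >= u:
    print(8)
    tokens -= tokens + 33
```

Transformed code:
tokens = 22 < k
if k <= tokens and tokens == tokens:
    tokens = u
k = gain
if u <= u and u != k:
    u = tokens % 24 // gain
if k >= u:
    print(8)
    tokens = tokens - (tokens + 33)

9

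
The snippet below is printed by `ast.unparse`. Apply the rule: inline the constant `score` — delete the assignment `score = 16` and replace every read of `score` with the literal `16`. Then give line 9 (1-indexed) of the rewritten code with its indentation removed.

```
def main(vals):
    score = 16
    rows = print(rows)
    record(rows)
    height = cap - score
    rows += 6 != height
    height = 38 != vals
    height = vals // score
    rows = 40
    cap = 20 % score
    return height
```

cap = 20 % 16

Transformed code:
def main(vals):
    rows = print(rows)
    record(rows)
    height = cap - 16
    rows += 6 != height
    height = 38 != vals
    height = vals // 16
    rows = 40
    cap = 20 % 16
    return height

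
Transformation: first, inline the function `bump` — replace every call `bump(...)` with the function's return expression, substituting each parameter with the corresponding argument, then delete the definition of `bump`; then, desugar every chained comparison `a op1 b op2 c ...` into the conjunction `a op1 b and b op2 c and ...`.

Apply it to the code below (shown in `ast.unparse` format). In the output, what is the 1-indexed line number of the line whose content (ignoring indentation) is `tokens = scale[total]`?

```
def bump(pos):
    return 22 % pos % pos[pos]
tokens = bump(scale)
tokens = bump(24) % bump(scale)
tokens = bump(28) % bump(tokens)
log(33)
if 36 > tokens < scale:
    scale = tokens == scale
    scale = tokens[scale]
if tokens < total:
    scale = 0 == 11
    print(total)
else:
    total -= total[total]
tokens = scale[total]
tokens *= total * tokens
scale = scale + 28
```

13

Transformed code:
tokens = 22 % scale % scale[scale]
tokens = 22 % 24 % 24[24] % (22 % scale % scale[scale])
tokens = 22 % 28 % 28[28] % (22 % tokens % tokens[tokens])
log(33)
if 36 > tokens and tokens < scale:
    scale = tokens == scale
    scale = tokens[scale]
if tokens < total:
    scale = 0 == 11
    print(total)
else:
    total -= total[total]
tokens = scale[total]
tokens *= total * tokens
scale = scale + 28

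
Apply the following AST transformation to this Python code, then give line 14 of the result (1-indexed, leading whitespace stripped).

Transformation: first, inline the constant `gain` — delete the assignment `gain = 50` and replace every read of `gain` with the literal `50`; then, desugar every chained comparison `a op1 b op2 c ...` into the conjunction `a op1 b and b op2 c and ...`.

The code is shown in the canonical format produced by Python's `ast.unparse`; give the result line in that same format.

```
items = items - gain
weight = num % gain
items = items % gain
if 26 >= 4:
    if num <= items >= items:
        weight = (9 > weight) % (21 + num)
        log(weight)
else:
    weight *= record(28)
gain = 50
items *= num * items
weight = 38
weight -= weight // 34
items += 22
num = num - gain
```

num = num - 50

Transformed code:
items = items - 50
weight = num % 50
items = items % 50
if 26 >= 4:
    if num <= items and items >= items:
        weight = (9 > weight) % (21 + num)
        log(weight)
else:
    weight *= record(28)
items *= num * items
weight = 38
weight -= weight // 34
items += 22
num = num - 50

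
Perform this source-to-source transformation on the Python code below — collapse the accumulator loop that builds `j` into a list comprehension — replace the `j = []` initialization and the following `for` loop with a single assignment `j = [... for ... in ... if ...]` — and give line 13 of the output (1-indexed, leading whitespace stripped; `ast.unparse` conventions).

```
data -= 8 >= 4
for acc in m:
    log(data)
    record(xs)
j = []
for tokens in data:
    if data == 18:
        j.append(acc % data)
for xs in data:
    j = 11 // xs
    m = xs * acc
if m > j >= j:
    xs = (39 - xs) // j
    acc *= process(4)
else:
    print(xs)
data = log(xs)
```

print(xs)

Transformed code:
data -= 8 >= 4
for acc in m:
    log(data)
    record(xs)
j = [acc % data for tokens in data if data == 18]
for xs in data:
    j = 11 // xs
    m = xs * acc
if m > j >= j:
    xs = (39 - xs) // j
    acc *= process(4)
else:
    print(xs)
data = log(xs)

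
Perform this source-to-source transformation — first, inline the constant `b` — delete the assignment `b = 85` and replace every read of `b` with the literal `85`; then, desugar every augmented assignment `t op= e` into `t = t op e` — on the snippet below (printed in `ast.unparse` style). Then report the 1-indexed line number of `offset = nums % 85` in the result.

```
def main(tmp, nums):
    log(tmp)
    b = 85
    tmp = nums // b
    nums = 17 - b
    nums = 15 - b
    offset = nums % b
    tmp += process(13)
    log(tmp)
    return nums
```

6

Transformed code:
def main(tmp, nums):
    log(tmp)
    tmp = nums // 85
    nums = 17 - 85
    nums = 15 - 85
    offset = nums % 85
    tmp = tmp + process(13)
    log(tmp)
    return nums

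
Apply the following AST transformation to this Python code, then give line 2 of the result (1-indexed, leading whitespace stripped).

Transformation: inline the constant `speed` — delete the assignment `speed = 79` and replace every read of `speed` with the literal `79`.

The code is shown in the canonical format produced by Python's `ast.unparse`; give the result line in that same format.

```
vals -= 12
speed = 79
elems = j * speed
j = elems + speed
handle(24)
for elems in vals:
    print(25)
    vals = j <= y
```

elems = j * 79

Transformed code:
vals -= 12
elems = j * 79
j = elems + 79
handle(24)
for elems in vals:
    print(25)
    vals = j <= y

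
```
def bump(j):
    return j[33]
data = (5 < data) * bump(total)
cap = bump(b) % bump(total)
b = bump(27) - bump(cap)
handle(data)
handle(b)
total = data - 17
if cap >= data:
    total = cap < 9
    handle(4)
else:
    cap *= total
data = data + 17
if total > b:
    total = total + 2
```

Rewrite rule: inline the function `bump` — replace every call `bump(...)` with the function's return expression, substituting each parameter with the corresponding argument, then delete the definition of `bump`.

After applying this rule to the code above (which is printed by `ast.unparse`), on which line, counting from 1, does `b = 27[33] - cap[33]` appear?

Transformed code:
data = (5 < data) * total[33]
cap = b[33] % total[33]
b = 27[33] - cap[33]
handle(data)
handle(b)
total = data - 17
if cap >= data:
    total = cap < 9
    handle(4)
else:
    cap *= total
data = data + 17
if total > b:
    total = total + 2

3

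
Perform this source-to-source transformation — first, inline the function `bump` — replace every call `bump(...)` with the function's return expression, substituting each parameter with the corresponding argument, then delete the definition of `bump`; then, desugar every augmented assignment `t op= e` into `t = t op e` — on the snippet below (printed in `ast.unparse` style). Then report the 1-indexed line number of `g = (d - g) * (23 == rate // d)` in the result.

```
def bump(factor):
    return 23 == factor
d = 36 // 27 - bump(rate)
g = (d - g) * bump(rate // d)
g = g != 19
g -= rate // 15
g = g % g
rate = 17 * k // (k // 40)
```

2

Transformed code:
d = 36 // 27 - (23 == rate)
g = (d - g) * (23 == rate // d)
g = g != 19
g = g - rate // 15
g = g % g
rate = 17 * k // (k // 40)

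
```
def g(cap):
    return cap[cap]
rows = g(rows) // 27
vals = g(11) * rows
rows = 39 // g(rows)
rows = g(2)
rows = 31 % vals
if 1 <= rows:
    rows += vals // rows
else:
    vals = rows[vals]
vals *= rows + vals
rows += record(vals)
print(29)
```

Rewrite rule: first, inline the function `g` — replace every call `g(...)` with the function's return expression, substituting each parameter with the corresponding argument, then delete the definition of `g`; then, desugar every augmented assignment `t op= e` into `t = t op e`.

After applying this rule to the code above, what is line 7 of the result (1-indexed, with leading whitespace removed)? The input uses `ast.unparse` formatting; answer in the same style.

Transformed code:
rows = rows[rows] // 27
vals = 11[11] * rows
rows = 39 // rows[rows]
rows = 2[2]
rows = 31 % vals
if 1 <= rows:
    rows = rows + vals // rows
else:
    vals = rows[vals]
vals = vals * (rows + vals)
rows = rows + record(vals)
print(29)

rows = rows + vals // rows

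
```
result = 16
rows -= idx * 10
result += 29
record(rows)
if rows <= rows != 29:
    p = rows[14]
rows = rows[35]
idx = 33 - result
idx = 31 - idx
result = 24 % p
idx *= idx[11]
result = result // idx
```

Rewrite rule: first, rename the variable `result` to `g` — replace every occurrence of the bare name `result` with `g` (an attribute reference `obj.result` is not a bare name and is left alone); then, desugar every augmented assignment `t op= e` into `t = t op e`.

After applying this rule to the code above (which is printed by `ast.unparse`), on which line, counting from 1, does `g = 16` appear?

1

Transformed code:
g = 16
rows = rows - idx * 10
g = g + 29
record(rows)
if rows <= rows != 29:
    p = rows[14]
rows = rows[35]
idx = 33 - g
idx = 31 - idx
g = 24 % p
idx = idx * idx[11]
g = g // idx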